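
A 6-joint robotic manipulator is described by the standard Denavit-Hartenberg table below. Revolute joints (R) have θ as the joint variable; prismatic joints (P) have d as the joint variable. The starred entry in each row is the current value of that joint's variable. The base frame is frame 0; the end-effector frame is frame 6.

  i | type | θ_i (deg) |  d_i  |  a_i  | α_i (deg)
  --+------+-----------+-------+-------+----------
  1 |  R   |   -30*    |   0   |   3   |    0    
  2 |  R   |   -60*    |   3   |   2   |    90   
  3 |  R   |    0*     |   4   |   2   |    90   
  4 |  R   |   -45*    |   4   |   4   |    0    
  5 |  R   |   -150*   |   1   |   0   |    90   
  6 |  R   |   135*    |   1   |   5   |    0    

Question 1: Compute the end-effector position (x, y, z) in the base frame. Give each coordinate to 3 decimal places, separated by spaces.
after link 1: o_1 = (2.5981, -1.5000, 0.0000)
after link 2: o_2 = (2.5981, -3.5000, 3.0000)
after link 3: o_3 = (-1.4019, -5.5000, 3.0000)
after link 4: o_4 = (1.4265, -8.3284, -1.0000)
after link 5: o_5 = (1.4265, -8.3284, -2.0000)
after link 6: o_6 = (1.3756, -12.0023, -5.5355)

1.376 -12.002 -5.536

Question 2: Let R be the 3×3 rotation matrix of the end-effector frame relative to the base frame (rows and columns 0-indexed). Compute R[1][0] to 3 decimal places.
-0.683

End-effector x-axis (col 0 of R) = (0.1830,-0.6830,-0.7071)
R[1][0] = -0.6830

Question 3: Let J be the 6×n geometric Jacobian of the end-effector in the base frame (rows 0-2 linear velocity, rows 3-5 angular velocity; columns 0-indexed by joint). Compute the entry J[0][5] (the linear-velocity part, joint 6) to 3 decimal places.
0.915

axis z_5 = (-0.9659,-0.2588,0.0000); lever o_n−o_5 = (-0.0509,-3.6739,-3.5355)
cross product → J_v[:, 5] = (0.9151,-3.4151,3.5355)
J_ω[:, 5] = z_5
entry J[0][5] = 0.9151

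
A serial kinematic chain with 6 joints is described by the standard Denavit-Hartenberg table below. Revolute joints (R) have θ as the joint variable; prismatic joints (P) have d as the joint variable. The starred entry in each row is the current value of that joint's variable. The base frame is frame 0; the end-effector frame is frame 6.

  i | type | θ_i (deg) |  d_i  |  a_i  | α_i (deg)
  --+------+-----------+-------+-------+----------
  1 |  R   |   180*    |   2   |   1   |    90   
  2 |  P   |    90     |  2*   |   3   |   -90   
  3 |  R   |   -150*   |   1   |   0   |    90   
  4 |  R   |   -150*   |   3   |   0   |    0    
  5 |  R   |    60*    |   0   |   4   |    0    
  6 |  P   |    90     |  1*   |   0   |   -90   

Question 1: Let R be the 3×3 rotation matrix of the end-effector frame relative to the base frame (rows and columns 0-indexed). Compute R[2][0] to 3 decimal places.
-0.866

End-effector x-axis (col 0 of R) = (-0.0000,0.5000,-0.8660)
R[2][0] = -0.8660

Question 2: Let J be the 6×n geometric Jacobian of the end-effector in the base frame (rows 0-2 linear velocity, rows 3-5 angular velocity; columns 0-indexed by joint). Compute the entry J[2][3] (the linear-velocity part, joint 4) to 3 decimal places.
axis z_3 = (0.0000,-0.8660,-0.5000); lever o_n−o_3 = (-4.0000,-3.4641,-2.0000)
cross product → J_v[:, 3] = (-0.0000,2.0000,-3.4641)
J_ω[:, 3] = z_3
entry J[2][3] = -3.4641

-3.464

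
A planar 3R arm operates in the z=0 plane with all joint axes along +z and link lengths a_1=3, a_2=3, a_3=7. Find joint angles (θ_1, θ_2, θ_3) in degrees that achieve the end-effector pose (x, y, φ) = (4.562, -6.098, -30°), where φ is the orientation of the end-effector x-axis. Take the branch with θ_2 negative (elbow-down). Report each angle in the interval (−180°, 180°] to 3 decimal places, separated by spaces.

-60.004 -119.999 150.003

wrist centre = target − a_3·(cos φ, sin φ) = (-1.5002, -2.5980)
cos θ_2 = (9.0001−3²−3²)/(2·3·3) = -0.5000; θ_2 = -119.9995° (elbow-down)
β = atan2(-2.5980,-1.5002) = -120.0037°; ψ = atan2(-2.5981,1.5000) = -59.9997°
θ_1 = β − ψ = -60.0039°
θ_3 = φ − θ_1 − θ_2 = 150.0034° (wrapped to (-180°,180°])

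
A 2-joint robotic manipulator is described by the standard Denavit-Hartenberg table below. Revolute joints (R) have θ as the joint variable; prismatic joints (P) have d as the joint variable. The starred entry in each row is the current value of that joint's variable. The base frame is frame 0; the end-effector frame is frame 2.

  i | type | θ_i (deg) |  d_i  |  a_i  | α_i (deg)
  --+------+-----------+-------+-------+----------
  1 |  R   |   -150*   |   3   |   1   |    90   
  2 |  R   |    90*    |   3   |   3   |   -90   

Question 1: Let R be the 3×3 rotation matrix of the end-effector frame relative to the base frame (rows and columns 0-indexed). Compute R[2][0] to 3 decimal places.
1.000

End-effector x-axis (col 0 of R) = (-0.0000,-0.0000,1.0000)
R[2][0] = 1.0000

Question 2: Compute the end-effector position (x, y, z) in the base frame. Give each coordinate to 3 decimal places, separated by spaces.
-2.366 2.098 6.000

after link 1: o_1 = (-0.8660, -0.5000, 3.0000)
after link 2: o_2 = (-2.3660, 2.0981, 6.0000)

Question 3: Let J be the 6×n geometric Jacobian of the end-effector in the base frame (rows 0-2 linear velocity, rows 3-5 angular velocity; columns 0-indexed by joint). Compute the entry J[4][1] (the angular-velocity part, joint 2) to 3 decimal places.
axis z_1 = (-0.5000,0.8660,0.0000); lever o_n−o_1 = (-1.5000,2.5981,3.0000)
cross product → J_v[:, 1] = (2.5981,1.5000,0.0000)
J_ω[:, 1] = z_1
entry J[4][1] = 0.8660

0.866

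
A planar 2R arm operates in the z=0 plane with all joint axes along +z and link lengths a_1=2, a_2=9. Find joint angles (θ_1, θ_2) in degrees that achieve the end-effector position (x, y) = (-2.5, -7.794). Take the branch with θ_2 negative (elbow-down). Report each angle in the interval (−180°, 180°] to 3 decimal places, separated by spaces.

cos θ_2 = (66.9964−2²−9²)/(2·2·9) = -0.5001; θ_2 = -120.0066° (elbow-down)
β = atan2(-7.7940,-2.5000) = -107.7841°; ψ = atan2(-7.7937,-2.5009) = -107.7907°
θ_1 = β − ψ = 0.0066°

0.007 -120.007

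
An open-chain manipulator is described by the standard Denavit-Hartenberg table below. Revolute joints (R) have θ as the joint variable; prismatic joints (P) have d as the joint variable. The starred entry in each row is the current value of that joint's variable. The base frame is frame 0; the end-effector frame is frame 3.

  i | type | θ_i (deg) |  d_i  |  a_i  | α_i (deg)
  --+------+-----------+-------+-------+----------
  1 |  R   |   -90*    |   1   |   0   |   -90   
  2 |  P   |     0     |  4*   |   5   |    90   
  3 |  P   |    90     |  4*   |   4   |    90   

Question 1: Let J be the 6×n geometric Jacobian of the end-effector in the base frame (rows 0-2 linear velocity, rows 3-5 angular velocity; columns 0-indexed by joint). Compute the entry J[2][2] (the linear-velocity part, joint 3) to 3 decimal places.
1.000

prismatic axis z_2 = (0.0000,0.0000,1.0000)
J_v[:, 2] = z_2; J_ω[:, 2] = (0,0,0)
entry J[2][2] = 1.0000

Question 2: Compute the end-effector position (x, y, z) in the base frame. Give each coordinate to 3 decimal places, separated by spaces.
8.000 -5.000 5.000

after link 1: o_1 = (0.0000, 0.0000, 1.0000)
after link 2: o_2 = (4.0000, -5.0000, 1.0000)
after link 3: o_3 = (8.0000, -5.0000, 5.0000)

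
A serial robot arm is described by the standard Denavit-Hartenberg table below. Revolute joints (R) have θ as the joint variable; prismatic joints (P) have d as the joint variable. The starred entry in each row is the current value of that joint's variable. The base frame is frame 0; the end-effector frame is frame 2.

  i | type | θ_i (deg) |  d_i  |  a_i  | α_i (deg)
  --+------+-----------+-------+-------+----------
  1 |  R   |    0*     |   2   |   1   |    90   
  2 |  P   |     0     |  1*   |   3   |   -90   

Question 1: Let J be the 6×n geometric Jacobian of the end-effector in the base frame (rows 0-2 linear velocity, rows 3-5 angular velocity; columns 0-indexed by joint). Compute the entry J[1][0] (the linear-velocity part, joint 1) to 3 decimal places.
4.000

axis z_0 = ẑ; lever o_n−o_0 = (4.0000,-1.0000,2.0000)
cross product → J_v[:, 0] = (1.0000,4.0000,-0.0000)
J_ω[:, 0] = z_0
entry J[1][0] = 4.0000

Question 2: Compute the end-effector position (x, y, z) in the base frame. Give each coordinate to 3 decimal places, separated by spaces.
after link 1: o_1 = (1.0000, 0.0000, 2.0000)
after link 2: o_2 = (4.0000, -1.0000, 2.0000)

4.000 -1.000 2.000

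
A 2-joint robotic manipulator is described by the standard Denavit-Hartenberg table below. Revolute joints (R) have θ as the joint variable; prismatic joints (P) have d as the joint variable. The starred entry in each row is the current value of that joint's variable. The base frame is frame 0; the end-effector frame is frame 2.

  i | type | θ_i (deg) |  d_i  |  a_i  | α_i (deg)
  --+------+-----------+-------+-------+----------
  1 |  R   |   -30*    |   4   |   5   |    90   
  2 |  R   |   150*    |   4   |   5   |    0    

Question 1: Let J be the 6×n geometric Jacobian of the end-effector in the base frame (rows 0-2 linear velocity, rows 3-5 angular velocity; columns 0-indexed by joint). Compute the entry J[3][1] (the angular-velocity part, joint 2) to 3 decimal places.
axis z_1 = (-0.5000,-0.8660,0.0000); lever o_n−o_1 = (-5.7500,-1.2990,2.5000)
cross product → J_v[:, 1] = (-2.1651,1.2500,-4.3301)
J_ω[:, 1] = z_1
entry J[3][1] = -0.5000

-0.500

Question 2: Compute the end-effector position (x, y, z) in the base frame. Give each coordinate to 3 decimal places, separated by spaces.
-1.420 -3.799 6.500

after link 1: o_1 = (4.3301, -2.5000, 4.0000)
after link 2: o_2 = (-1.4199, -3.7990, 6.5000)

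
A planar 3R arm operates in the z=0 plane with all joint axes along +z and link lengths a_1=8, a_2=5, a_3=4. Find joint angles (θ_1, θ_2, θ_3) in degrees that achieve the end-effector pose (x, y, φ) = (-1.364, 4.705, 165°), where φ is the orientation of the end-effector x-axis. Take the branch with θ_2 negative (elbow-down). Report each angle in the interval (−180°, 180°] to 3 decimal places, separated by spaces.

90.000 -150.004 -134.997

wrist centre = target − a_3·(cos φ, sin φ) = (2.4997, 3.6697)
cos θ_2 = (19.7154−8²−5²)/(2·8·5) = -0.8661; θ_2 = -150.0037° (elbow-down)
β = atan2(3.6697,2.4997) = 55.7385°; ψ = atan2(-2.4997,3.6697) = -34.2618°
θ_1 = β − ψ = 90.0003°
θ_3 = φ − θ_1 − θ_2 = -134.9966° (wrapped to (-180°,180°])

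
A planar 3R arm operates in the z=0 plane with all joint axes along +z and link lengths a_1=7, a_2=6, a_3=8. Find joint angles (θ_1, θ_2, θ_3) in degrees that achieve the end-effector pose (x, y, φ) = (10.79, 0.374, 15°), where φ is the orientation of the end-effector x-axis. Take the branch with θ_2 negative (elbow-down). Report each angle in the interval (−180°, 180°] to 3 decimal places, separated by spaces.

29.998 -149.995 134.997

wrist centre = target − a_3·(cos φ, sin φ) = (3.0626, -1.6966)
cos θ_2 = (12.2578−7²−6²)/(2·7·6) = -0.8660; θ_2 = -149.9947° (elbow-down)
β = atan2(-1.6966,3.0626) = -28.9847°; ψ = atan2(-3.0005,1.8041) = -58.9824°
θ_1 = β − ψ = 29.9977°
θ_3 = φ − θ_1 − θ_2 = 134.9969° (wrapped to (-180°,180°])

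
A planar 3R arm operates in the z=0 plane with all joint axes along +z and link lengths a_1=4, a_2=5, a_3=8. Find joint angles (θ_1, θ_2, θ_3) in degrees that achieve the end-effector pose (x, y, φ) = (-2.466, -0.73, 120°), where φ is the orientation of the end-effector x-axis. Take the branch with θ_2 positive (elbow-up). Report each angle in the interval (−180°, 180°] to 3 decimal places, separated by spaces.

wrist centre = target − a_3·(cos φ, sin φ) = (1.5340, -7.6582)
cos θ_2 = (61.0012−4²−5²)/(2·4·5) = 0.5000; θ_2 = 59.9980° (elbow-up)
β = atan2(-7.6582,1.5340) = -78.6731°; ψ = atan2(4.3300,6.5002) = 33.6693°
θ_1 = β − ψ = -112.3424°
θ_3 = φ − θ_1 − θ_2 = 172.3445° (wrapped to (-180°,180°])

-112.342 59.998 172.344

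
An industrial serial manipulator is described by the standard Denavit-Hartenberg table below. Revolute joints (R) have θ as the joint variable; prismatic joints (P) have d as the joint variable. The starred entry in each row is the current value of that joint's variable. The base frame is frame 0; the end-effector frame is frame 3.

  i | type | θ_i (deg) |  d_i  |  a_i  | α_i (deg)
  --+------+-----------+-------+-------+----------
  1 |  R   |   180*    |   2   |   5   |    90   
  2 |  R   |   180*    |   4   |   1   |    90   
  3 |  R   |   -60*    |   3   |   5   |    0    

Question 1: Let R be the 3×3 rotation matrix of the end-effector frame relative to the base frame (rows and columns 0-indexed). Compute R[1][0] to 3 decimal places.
End-effector x-axis (col 0 of R) = (0.5000,-0.8660,0.0000)
R[1][0] = -0.8660

-0.866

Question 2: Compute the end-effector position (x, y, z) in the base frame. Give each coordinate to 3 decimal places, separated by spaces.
-1.500 -0.330 5.000

after link 1: o_1 = (-5.0000, 0.0000, 2.0000)
after link 2: o_2 = (-4.0000, 4.0000, 2.0000)
after link 3: o_3 = (-1.5000, -0.3301, 5.0000)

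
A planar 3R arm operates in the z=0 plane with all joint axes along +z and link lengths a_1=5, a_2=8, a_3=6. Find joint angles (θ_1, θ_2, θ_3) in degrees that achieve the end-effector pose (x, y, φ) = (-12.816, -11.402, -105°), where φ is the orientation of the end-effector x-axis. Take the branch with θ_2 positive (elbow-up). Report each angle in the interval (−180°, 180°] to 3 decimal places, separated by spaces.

wrist centre = target − a_3·(cos φ, sin φ) = (-11.2631, -5.6064)
cos θ_2 = (158.2893−5²−8²)/(2·5·8) = 0.8661; θ_2 = 29.9896° (elbow-up)
β = atan2(-5.6064,-11.2631) = -153.5372°; ψ = atan2(3.9987,11.9289) = 18.5318°
θ_1 = β − ψ = -172.0690°
θ_3 = φ − θ_1 − θ_2 = 37.0795° (wrapped to (-180°,180°])

-172.069 29.990 37.079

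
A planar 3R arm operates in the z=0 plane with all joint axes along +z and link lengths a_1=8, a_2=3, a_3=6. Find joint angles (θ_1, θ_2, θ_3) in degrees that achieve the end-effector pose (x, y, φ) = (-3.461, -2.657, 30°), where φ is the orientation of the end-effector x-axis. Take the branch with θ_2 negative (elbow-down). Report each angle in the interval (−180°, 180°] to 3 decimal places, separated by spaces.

wrist centre = target − a_3·(cos φ, sin φ) = (-8.6572, -5.6570)
cos θ_2 = (106.9479−8²−3²)/(2·8·3) = 0.7072; θ_2 = -44.9885° (elbow-down)
β = atan2(-5.6570,-8.6572) = -146.8375°; ψ = atan2(-2.1209,10.1217) = -11.8344°
θ_1 = β − ψ = -135.0030°
θ_3 = φ − θ_1 − θ_2 = -150.0085° (wrapped to (-180°,180°])

-135.003 -44.989 -150.008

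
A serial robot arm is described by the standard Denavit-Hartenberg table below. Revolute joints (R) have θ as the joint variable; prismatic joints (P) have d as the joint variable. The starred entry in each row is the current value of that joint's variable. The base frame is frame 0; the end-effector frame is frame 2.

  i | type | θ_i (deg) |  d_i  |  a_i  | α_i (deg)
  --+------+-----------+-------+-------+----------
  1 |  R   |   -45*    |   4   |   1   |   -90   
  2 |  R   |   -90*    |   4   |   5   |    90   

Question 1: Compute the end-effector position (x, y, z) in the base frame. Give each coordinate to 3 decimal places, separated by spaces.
after link 1: o_1 = (0.7071, -0.7071, 4.0000)
after link 2: o_2 = (3.5355, 2.1213, 9.0000)

3.536 2.121 9.000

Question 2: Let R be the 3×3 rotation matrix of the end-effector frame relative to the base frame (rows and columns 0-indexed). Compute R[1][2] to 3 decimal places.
End-effector z-axis (col 2 of R) = (-0.7071,0.7071,0.0000)
R[1][2] = 0.7071

0.707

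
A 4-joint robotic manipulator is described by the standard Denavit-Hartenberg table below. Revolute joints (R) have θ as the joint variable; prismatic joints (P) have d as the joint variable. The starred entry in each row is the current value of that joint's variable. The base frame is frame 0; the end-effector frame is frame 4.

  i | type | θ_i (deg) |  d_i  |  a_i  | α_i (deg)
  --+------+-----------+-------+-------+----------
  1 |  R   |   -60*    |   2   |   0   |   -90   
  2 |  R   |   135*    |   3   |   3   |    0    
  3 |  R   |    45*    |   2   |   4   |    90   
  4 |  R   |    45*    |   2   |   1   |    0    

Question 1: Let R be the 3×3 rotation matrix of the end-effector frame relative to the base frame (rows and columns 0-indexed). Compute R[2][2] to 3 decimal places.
End-effector z-axis (col 2 of R) = (0.0000,-0.0000,-1.0000)
R[2][2] = -1.0000

-1.000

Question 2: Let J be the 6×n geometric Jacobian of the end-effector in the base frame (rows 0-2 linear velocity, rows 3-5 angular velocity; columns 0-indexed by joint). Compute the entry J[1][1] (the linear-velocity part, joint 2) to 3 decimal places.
axis z_1 = (0.8660,0.5000,0.0000); lever o_n−o_1 = (1.5283,8.7671,-4.1213)
cross product → J_v[:, 1] = (-2.0607,3.5692,6.8284)
J_ω[:, 1] = z_1
entry J[1][1] = 3.5692

3.569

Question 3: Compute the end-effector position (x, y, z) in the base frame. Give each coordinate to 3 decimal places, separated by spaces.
1.528 8.767 -2.121

after link 1: o_1 = (0.0000, 0.0000, 2.0000)
after link 2: o_2 = (1.5374, 3.3371, -0.1213)
after link 3: o_3 = (1.2695, 7.8012, -0.1213)
after link 4: o_4 = (1.5283, 8.7671, -2.1213)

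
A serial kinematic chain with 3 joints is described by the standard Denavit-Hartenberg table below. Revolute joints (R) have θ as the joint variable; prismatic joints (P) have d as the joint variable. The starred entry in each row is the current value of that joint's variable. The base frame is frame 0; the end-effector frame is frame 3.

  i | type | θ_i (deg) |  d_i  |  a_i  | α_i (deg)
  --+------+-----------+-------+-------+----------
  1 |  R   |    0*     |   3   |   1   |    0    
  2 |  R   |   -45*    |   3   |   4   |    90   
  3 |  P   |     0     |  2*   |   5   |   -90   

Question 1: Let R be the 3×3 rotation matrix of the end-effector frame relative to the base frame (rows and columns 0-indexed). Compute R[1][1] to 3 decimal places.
End-effector y-axis (col 1 of R) = (0.7071,0.7071,0.0000)
R[1][1] = 0.7071

0.707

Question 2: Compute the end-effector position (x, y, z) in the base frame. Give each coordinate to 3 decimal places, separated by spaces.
5.950 -7.778 6.000

after link 1: o_1 = (1.0000, 0.0000, 3.0000)
after link 2: o_2 = (3.8284, -2.8284, 6.0000)
after link 3: o_3 = (5.9497, -7.7782, 6.0000)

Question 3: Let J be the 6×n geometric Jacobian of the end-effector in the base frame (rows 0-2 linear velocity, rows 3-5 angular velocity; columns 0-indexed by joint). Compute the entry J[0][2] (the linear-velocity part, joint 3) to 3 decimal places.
prismatic axis z_2 = (-0.7071,-0.7071,0.0000)
J_v[:, 2] = z_2; J_ω[:, 2] = (0,0,0)
entry J[0][2] = -0.7071

-0.707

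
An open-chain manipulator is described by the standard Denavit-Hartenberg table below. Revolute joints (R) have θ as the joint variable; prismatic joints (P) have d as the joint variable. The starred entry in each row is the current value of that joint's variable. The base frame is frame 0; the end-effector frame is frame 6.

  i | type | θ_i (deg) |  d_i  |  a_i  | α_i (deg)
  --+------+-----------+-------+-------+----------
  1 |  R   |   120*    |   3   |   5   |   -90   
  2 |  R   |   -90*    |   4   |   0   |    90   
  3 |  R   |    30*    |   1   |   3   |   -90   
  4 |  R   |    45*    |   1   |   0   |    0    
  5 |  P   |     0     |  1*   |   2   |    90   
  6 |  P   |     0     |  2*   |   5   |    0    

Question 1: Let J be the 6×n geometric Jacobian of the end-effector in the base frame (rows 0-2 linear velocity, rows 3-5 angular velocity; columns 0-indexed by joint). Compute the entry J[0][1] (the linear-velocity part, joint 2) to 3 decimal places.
-3.555

axis z_1 = (-0.8660,-0.5000,0.0000); lever o_n−o_1 = (-10.2866,-3.0112,7.1094)
cross product → J_v[:, 1] = (-3.5547,6.1569,-2.5355)
J_ω[:, 1] = z_1
entry J[0][1] = -3.5547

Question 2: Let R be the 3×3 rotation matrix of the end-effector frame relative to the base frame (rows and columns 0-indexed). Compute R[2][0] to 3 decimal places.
End-effector x-axis (col 0 of R) = (-0.6597,0.4356,0.6124)
R[2][0] = 0.6124

0.612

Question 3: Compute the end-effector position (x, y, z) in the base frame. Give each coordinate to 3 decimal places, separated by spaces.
-12.787 1.319 10.109

after link 1: o_1 = (-2.5000, 4.3301, 3.0000)
after link 2: o_2 = (-5.9641, 2.3301, 3.0000)
after link 3: o_3 = (-6.7631, 0.7141, 5.5981)
after link 4: o_4 = (-7.5131, 0.2811, 5.0981)
after link 5: o_5 = (-9.5826, 0.7193, 5.8228)
after link 6: o_6 = (-12.7866, 1.3189, 10.1094)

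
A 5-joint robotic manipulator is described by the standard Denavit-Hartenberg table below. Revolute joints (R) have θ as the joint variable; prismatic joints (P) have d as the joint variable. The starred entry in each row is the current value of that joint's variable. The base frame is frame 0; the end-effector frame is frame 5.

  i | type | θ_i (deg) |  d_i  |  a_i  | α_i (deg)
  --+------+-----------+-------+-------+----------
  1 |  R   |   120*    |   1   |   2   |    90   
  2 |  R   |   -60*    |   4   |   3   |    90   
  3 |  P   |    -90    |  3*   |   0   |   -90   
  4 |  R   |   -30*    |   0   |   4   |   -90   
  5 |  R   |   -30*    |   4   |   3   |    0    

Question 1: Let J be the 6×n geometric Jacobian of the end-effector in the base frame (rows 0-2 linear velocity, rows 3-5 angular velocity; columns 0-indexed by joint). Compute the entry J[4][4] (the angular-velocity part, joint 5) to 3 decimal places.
0.400

axis z_4 = (-0.8080,0.3995,0.4330); lever o_n−o_4 = (-4.9931,0.1483,-0.2165)
cross product → J_v[:, 4] = (-0.1507,-2.3370,1.8750)
J_ω[:, 4] = z_4
entry J[4][4] = 0.3995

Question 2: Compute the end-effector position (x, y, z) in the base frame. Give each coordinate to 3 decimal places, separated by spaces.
-4.114 -0.303 -4.315

after link 1: o_1 = (-1.0000, 1.7321, 1.0000)
after link 2: o_2 = (1.7141, 5.0311, -1.5981)
after link 3: o_3 = (3.0131, 2.7811, -3.0981)
after link 4: o_4 = (0.8792, -0.4510, -4.0981)
after link 5: o_5 = (-4.1139, -0.3026, -4.3146)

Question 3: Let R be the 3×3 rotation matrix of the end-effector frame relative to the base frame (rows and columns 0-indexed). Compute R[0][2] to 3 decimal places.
End-effector z-axis (col 2 of R) = (-0.8080,0.3995,0.4330)
R[0][2] = -0.8080

-0.808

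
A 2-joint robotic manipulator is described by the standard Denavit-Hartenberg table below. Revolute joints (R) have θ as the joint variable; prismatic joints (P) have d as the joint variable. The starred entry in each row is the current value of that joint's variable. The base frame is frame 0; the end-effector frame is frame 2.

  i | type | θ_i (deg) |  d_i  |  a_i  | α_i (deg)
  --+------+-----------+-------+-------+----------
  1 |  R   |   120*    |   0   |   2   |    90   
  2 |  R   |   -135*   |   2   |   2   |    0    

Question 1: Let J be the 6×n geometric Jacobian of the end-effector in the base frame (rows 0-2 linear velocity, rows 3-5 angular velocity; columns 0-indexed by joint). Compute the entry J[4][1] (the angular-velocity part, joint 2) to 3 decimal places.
0.500

axis z_1 = (0.8660,0.5000,0.0000); lever o_n−o_1 = (2.4392,-0.2247,-1.4142)
cross product → J_v[:, 1] = (-0.7071,1.2247,-1.4142)
J_ω[:, 1] = z_1
entry J[4][1] = 0.5000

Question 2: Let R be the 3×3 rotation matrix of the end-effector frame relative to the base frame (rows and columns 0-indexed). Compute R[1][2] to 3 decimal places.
0.500

End-effector z-axis (col 2 of R) = (0.8660,0.5000,0.0000)
R[1][2] = 0.5000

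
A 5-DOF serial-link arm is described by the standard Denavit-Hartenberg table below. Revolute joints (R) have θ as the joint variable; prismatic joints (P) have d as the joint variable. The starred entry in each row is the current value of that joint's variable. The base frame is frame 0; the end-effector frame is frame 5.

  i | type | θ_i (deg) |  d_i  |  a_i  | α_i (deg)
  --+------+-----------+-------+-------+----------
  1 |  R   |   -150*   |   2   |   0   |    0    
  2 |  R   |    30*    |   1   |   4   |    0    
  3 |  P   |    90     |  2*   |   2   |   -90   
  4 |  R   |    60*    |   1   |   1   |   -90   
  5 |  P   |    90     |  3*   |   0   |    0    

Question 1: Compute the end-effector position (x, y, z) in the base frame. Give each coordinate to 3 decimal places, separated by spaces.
-1.585 -2.549 2.634

after link 1: o_1 = (0.0000, 0.0000, 2.0000)
after link 2: o_2 = (-2.0000, -3.4641, 3.0000)
after link 3: o_3 = (-0.2679, -4.4641, 5.0000)
after link 4: o_4 = (0.6651, -3.8481, 4.1340)
after link 5: o_5 = (-1.5849, -2.5490, 2.6340)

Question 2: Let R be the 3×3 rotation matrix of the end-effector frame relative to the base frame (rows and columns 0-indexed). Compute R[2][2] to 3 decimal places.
End-effector z-axis (col 2 of R) = (-0.7500,0.4330,-0.5000)
R[2][2] = -0.5000

-0.500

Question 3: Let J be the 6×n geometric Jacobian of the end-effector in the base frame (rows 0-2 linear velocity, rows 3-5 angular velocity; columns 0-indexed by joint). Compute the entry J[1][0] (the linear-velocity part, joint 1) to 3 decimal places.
-1.585

axis z_0 = ẑ; lever o_n−o_0 = (-1.5849,-2.5490,2.6340)
cross product → J_v[:, 0] = (2.5490,-1.5849,0.0000)
J_ω[:, 0] = z_0
entry J[1][0] = -1.5849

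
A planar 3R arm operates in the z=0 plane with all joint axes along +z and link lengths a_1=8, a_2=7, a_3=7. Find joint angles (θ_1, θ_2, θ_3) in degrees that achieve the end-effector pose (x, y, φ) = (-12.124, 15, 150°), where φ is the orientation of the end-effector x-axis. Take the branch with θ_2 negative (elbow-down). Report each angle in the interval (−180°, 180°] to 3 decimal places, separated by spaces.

wrist centre = target − a_3·(cos φ, sin φ) = (-6.0618, 11.5000)
cos θ_2 = (168.9957−8²−7²)/(2·8·7) = 0.5000; θ_2 = -60.0025° (elbow-down)
β = atan2(11.5000,-6.0618) = 117.7944°; ψ = atan2(-6.0623,11.4997) = -27.7969°
θ_1 = β − ψ = 145.5913°
θ_3 = φ − θ_1 − θ_2 = 64.4112° (wrapped to (-180°,180°])

145.591 -60.003 64.411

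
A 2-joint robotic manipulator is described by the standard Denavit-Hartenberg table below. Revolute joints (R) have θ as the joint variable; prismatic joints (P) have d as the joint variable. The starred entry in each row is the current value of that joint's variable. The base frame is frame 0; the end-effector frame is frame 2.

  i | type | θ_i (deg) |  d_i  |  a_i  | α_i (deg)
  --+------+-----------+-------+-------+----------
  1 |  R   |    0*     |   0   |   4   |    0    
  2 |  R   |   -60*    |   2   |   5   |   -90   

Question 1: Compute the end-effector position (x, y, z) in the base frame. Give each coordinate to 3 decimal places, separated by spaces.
after link 1: o_1 = (4.0000, 0.0000, 0.0000)
after link 2: o_2 = (6.5000, -4.3301, 2.0000)

6.500 -4.330 2.000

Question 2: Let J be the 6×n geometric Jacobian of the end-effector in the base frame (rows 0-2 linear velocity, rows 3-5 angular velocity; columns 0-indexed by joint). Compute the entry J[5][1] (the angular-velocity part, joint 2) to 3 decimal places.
axis z_1 = (0.0000,0.0000,1.0000); lever o_n−o_1 = (2.5000,-4.3301,2.0000)
cross product → J_v[:, 1] = (4.3301,2.5000,-0.0000)
J_ω[:, 1] = z_1
entry J[5][1] = 1.0000

1.000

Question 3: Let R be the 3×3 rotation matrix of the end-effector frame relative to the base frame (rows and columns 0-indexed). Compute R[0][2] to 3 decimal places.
End-effector z-axis (col 2 of R) = (0.8660,0.5000,0.0000)
R[0][2] = 0.8660

0.866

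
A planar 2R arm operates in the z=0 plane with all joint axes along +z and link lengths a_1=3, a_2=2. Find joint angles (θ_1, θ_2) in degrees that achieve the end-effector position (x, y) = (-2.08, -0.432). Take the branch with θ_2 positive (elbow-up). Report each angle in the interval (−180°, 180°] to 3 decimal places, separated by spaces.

150.007 135.011

cos θ_2 = (4.5130−3²−2²)/(2·3·2) = -0.7072; θ_2 = 135.0114° (elbow-up)
β = atan2(-0.4320,-2.0800) = -168.2669°; ψ = atan2(1.4139,1.5855) = 41.7261°
θ_1 = β − ψ = -209.9931°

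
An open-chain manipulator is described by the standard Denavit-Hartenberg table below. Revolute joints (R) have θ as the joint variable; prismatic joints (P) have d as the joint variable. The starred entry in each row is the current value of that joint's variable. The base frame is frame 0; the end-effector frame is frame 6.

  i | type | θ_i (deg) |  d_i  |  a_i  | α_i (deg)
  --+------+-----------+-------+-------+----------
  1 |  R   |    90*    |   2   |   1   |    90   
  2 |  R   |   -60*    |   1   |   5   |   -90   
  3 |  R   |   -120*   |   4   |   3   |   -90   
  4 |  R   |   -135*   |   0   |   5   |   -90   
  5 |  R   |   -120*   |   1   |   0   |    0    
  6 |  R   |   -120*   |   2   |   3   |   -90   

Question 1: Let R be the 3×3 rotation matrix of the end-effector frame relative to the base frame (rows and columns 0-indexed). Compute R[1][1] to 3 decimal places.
End-effector y-axis (col 1 of R) = (-0.6124,-0.4356,-0.6597)
R[1][1] = -0.4356

-0.436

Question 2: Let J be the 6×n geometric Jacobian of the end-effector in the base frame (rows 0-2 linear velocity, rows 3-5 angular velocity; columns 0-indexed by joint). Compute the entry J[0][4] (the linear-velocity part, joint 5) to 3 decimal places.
2.341

axis z_4 = (0.6124,0.4356,0.6597); lever o_n−o_4 = (1.4566,-1.0019,3.8567)
cross product → J_v[:, 4] = (2.3410,-1.4008,-1.2481)
J_ω[:, 4] = z_4
entry J[0][4] = 2.3410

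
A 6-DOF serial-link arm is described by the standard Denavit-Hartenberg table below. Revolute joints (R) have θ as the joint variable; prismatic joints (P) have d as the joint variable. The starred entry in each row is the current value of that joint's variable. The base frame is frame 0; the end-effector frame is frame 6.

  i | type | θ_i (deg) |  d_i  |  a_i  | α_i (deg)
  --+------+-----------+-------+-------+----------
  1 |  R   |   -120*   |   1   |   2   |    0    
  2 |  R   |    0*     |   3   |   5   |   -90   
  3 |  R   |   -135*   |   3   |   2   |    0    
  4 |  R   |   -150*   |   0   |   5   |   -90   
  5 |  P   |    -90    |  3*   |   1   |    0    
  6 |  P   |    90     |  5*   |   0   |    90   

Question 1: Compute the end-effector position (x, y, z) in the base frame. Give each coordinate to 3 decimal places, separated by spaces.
after link 1: o_1 = (-1.0000, -1.7321, 1.0000)
after link 2: o_2 = (-3.5000, -6.0622, 4.0000)
after link 3: o_3 = (-0.1948, -6.3374, 5.4142)
after link 4: o_4 = (-0.8419, -7.4582, 0.5846)
after link 5: o_5 = (1.4730, -5.4486, -0.1919)
after link 6: o_6 = (3.8879, -1.2660, -1.4860)

3.888 -1.266 -1.486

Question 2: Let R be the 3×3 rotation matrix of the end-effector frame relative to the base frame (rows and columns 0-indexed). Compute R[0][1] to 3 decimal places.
End-effector y-axis (col 1 of R) = (0.4830,0.8365,-0.2588)
R[0][1] = 0.4830

0.483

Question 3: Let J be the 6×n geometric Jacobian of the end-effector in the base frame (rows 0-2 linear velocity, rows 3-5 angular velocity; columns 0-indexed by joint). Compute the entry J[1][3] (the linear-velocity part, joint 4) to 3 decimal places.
5.976

axis z_3 = (0.8660,-0.5000,0.0000); lever o_n−o_3 = (4.0827,5.0714,-6.9002)
cross product → J_v[:, 3] = (3.4501,5.9757,6.4333)
J_ω[:, 3] = z_3
entry J[1][3] = 5.9757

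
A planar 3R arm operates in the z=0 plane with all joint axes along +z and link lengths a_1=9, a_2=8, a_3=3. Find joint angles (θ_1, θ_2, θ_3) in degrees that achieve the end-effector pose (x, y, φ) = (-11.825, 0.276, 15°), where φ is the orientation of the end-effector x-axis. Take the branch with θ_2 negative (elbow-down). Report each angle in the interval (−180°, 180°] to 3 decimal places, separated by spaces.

-150.001 -59.995 -135.004

wrist centre = target − a_3·(cos φ, sin φ) = (-14.7228, -0.5005)
cos θ_2 = (217.0106−9²−8²)/(2·9·8) = 0.5001; θ_2 = -59.9951° (elbow-down)
β = atan2(-0.5005,-14.7228) = -178.0531°; ψ = atan2(-6.9279,13.0006) = -28.0526°
θ_1 = β − ψ = -150.0005°
θ_3 = φ − θ_1 − θ_2 = -135.0044° (wrapped to (-180°,180°])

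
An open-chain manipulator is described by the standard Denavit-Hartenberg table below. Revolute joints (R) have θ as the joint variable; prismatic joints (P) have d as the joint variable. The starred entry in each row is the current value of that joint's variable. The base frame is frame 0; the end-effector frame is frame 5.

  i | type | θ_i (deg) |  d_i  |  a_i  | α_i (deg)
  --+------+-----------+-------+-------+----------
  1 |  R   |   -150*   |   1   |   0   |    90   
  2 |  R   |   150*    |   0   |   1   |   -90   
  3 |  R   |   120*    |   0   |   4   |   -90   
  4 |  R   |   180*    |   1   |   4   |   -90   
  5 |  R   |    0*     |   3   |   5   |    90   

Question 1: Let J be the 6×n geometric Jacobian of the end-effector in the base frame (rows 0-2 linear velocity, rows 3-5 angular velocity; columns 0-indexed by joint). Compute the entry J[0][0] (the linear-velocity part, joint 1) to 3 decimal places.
-6.074

axis z_0 = ẑ; lever o_n−o_0 = (0.8595,6.0736,-0.2811)
cross product → J_v[:, 0] = (-6.0736,0.8595,0.0000)
J_ω[:, 0] = z_0
entry J[0][0] = -6.0736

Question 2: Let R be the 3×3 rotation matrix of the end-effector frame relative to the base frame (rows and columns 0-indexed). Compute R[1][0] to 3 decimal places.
End-effector x-axis (col 0 of R) = (-0.0580,0.9665,0.2500)
R[1][0] = 0.9665

0.967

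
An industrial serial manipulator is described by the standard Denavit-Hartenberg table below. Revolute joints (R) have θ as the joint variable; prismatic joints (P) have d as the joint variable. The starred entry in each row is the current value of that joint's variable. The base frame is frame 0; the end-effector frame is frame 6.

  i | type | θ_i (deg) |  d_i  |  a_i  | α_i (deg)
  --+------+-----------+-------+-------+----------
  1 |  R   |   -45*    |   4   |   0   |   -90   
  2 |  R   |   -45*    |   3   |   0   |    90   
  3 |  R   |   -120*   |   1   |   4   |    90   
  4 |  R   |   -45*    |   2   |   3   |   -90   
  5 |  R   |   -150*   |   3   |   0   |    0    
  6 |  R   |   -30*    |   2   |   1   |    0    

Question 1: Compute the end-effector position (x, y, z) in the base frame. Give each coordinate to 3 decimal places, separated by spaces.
after link 1: o_1 = (0.0000, 0.0000, 4.0000)
after link 2: o_2 = (2.1213, 2.1213, 4.0000)
after link 3: o_3 = (-1.8282, 1.1718, 3.2929)
after link 4: o_4 = (-2.7558, 0.9156, -0.1819)
after link 5: o_5 = (-5.6458, 1.2075, 0.5681)
after link 6: o_6 = (-7.3163, 2.0120, 1.8181)

-7.316 2.012 1.818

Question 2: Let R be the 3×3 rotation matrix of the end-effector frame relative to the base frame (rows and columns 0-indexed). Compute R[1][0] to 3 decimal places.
End-effector x-axis (col 0 of R) = (0.2562,0.6098,0.7500)
R[1][0] = 0.6098

0.610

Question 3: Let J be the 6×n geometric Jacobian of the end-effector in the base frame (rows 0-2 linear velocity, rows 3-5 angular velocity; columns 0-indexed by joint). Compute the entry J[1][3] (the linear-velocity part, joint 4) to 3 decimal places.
3.244

axis z_3 = (-0.0795,0.7866,-0.6124); lever o_n−o_3 = (-5.4881,0.8401,-1.4747)
cross product → J_v[:, 3] = (-0.6455,3.2436,4.2500)
J_ω[:, 3] = z_3
entry J[1][3] = 3.2436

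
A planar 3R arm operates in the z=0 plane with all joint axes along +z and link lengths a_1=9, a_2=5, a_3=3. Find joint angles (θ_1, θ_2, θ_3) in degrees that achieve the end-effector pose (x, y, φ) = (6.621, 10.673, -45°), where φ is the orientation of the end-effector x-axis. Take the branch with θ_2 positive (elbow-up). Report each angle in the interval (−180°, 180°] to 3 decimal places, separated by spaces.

wrist centre = target − a_3·(cos φ, sin φ) = (4.4997, 12.7943)
cos θ_2 = (183.9418−9²−5²)/(2·9·5) = 0.8660; θ_2 = 30.0007° (elbow-up)
β = atan2(12.7943,4.4997) = 70.6236°; ψ = atan2(2.5001,13.3301) = 10.6224°
θ_1 = β − ψ = 60.0012°
θ_3 = φ − θ_1 − θ_2 = -135.0019° (wrapped to (-180°,180°])

60.001 30.001 -135.002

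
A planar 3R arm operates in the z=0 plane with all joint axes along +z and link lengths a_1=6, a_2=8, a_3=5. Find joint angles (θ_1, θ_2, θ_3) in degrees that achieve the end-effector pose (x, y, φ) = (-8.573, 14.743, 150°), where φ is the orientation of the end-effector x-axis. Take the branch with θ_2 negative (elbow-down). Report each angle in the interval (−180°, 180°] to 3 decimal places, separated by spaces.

134.995 -44.991 59.996

wrist centre = target − a_3·(cos φ, sin φ) = (-4.2429, 12.2430)
cos θ_2 = (167.8930−6²−8²)/(2·6·8) = 0.7072; θ_2 = -44.9909° (elbow-down)
β = atan2(12.2430,-4.2429) = 109.1140°; ψ = atan2(-5.6560,11.6578) = -25.8811°
θ_1 = β − ψ = 134.9951°
θ_3 = φ − θ_1 − θ_2 = 59.9958° (wrapped to (-180°,180°])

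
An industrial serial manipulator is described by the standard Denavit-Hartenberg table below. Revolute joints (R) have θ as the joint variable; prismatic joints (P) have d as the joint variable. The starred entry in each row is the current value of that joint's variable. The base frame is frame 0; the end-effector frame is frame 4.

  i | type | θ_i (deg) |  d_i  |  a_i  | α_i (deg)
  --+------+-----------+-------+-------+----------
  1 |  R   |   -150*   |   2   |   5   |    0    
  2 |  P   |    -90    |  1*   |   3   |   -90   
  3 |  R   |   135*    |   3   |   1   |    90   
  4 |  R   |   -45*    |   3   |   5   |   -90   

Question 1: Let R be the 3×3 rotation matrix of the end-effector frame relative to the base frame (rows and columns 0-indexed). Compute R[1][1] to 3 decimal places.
-0.612

End-effector y-axis (col 1 of R) = (0.3536,-0.6124,0.7071)
R[1][1] = -0.6124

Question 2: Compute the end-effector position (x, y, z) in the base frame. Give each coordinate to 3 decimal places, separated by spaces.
-4.823 -0.574 -2.328

after link 1: o_1 = (-4.3301, -2.5000, 2.0000)
after link 2: o_2 = (-5.8301, 0.0981, 3.0000)
after link 3: o_3 = (-8.0746, -2.0143, 2.2929)
after link 4: o_4 = (-4.8234, -0.5745, -2.3284)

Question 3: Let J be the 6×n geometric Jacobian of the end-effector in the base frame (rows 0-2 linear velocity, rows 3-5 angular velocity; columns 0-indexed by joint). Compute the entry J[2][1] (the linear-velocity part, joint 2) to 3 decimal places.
prismatic axis z_1 = (0.0000,0.0000,1.0000)
J_v[:, 1] = z_1; J_ω[:, 1] = (0,0,0)
entry J[2][1] = 1.0000

1.000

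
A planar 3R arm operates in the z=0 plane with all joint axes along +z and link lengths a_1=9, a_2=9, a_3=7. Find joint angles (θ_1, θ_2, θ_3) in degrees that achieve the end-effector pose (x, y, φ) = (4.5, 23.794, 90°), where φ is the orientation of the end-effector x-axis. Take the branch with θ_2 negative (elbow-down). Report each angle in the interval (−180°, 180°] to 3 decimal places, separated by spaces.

90.003 -30.005 30.003

wrist centre = target − a_3·(cos φ, sin φ) = (4.5000, 16.7940)
cos θ_2 = (302.2884−9²−9²)/(2·9·9) = 0.8660; θ_2 = -30.0054° (elbow-down)
β = atan2(16.7940,4.5000) = 74.9998°; ψ = atan2(-4.5007,16.7938) = -15.0027°
θ_1 = β − ψ = 90.0025°
θ_3 = φ − θ_1 − θ_2 = 30.0029° (wrapped to (-180°,180°])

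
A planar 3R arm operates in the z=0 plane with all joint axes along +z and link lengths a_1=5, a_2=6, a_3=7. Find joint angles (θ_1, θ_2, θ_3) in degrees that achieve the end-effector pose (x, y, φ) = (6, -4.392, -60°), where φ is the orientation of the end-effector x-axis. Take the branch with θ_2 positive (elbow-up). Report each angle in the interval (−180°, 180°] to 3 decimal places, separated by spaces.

wrist centre = target − a_3·(cos φ, sin φ) = (2.5000, 1.6702)
cos θ_2 = (9.0395−5²−6²)/(2·5·6) = -0.8660; θ_2 = 149.9981° (elbow-up)
β = atan2(1.6702,2.5000) = 33.7457°; ψ = atan2(3.0002,-0.1961) = 93.7388°
θ_1 = β − ψ = -59.9930°
θ_3 = φ − θ_1 − θ_2 = -150.0050° (wrapped to (-180°,180°])

-59.993 149.998 -150.005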